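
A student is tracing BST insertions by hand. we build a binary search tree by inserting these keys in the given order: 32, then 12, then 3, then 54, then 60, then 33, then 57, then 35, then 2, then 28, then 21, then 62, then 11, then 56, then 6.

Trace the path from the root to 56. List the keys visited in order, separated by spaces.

32 54 60 57 56

Insert 32: tree is empty, so 32 becomes the root.
Insert 12: 12 < 32 → go left. Place as left child of 32.
Insert 3: 3 < 32 → go left; 3 < 12 → go left. Place as left child of 12.
Insert 54: 54 > 32 → go right. Place as right child of 32.
Insert 60: 60 > 32 → go right; 60 > 54 → go right. Place as right child of 54.
Insert 33: 33 > 32 → go right; 33 < 54 → go left. Place as left child of 54.
Insert 57: 57 > 32 → go right; 57 > 54 → go right; 57 < 60 → go left. Place as left child of 60.
Insert 35: 35 > 32 → go right; 35 < 54 → go left; 35 > 33 → go right. Place as right child of 33.
Insert 2: 2 < 32 → go left; 2 < 12 → go left; 2 < 3 → go left. Place as left child of 3.
Insert 28: 28 < 32 → go left; 28 > 12 → go right. Place as right child of 12.
Insert 21: 21 < 32 → go left; 21 > 12 → go right; 21 < 28 → go left. Place as left child of 28.
Insert 62: 62 > 32 → go right; 62 > 54 → go right; 62 > 60 → go right. Place as right child of 60.
Insert 11: 11 < 32 → go left; 11 < 12 → go left; 11 > 3 → go right. Place as right child of 3.
Insert 56: 56 > 32 → go right; 56 > 54 → go right; 56 < 60 → go left; 56 < 57 → go left. Place as left child of 57.
Insert 6: 6 < 32 → go left; 6 < 12 → go left; 6 > 3 → go right; 6 < 11 → go left. Place as left child of 11.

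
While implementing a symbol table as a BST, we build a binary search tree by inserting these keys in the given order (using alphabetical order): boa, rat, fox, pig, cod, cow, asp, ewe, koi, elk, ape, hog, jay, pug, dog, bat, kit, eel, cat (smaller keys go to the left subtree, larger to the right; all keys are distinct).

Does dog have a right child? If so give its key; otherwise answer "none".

Insert boa: tree is empty, so boa becomes the root.
Insert rat: rat > boa → go right. Place as right child of boa.
Insert fox: fox > boa → go right; fox < rat → go left. Place as left child of rat.
Insert pig: pig > boa → go right; pig < rat → go left; pig > fox → go right. Place as right child of fox.
Insert cod: cod > boa → go right; cod < rat → go left; cod < fox → go left. Place as left child of fox.
Insert cow: cow > boa → go right; cow < rat → go left; cow < fox → go left; cow > cod → go right. Place as right child of cod.
Insert asp: asp < boa → go left. Place as left child of boa.
Insert ewe: ewe > boa → go right; ewe < rat → go left; ewe < fox → go left; ewe > cod → go right; ewe > cow → go right. Place as right child of cow.
Insert koi: koi > boa → go right; koi < rat → go left; koi > fox → go right; koi < pig → go left. Place as left child of pig.
Insert elk: elk > boa → go right; elk < rat → go left; elk < fox → go left; elk > cod → go right; elk > cow → go right; elk < ewe → go left. Place as left child of ewe.
Insert ape: ape < boa → go left; ape < asp → go left. Place as left child of asp.
Insert hog: hog > boa → go right; hog < rat → go left; hog > fox → go right; hog < pig → go left; hog < koi → go left. Place as left child of koi.
Insert jay: jay > boa → go right; jay < rat → go left; jay > fox → go right; jay < pig → go left; jay < koi → go left; jay > hog → go right. Place as right child of hog.
Insert pug: pug > boa → go right; pug < rat → go left; pug > fox → go right; pug > pig → go right. Place as right child of pig.
Insert dog: dog > boa → go right; dog < rat → go left; dog < fox → go left; dog > cod → go right; dog > cow → go right; dog < ewe → go left; dog < elk → go left. Place as left child of elk.
Insert bat: bat < boa → go left; bat > asp → go right. Place as right child of asp.
Insert kit: kit > boa → go right; kit < rat → go left; kit > fox → go right; kit < pig → go left; kit < koi → go left; kit > hog → go right; kit > jay → go right. Place as right child of jay.
Insert eel: eel > boa → go right; eel < rat → go left; eel < fox → go left; eel > cod → go right; eel > cow → go right; eel < ewe → go left; eel < elk → go left; eel > dog → go right. Place as right child of dog.
Insert cat: cat > boa → go right; cat < rat → go left; cat < fox → go left; cat < cod → go left. Place as left child of cod.

eel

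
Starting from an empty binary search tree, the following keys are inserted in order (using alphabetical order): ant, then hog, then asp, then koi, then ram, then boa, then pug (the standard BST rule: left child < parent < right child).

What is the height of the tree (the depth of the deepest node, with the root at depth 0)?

4

ant: root
hog: right child of ant (depth 1)
asp: left child of hog (depth 2)
koi: right child of hog (depth 2)
ram: right child of koi (depth 3)
boa: right child of asp (depth 3)
pug: left child of ram (depth 4)

The deepest node is pug at depth 4.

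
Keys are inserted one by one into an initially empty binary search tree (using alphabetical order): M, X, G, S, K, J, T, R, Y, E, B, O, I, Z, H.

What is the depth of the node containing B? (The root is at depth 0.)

Insert M: tree is empty, so M becomes the root.
Insert X: X > M → go right. Place as right child of M.
Insert G: G < M → go left. Place as left child of M.
Insert S: S > M → go right; S < X → go left. Place as left child of X.
Insert K: K < M → go left; K > G → go right. Place as right child of G.
Insert J: J < M → go left; J > G → go right; J < K → go left. Place as left child of K.
Insert T: T > M → go right; T < X → go left; T > S → go right. Place as right child of S.
Insert R: R > M → go right; R < X → go left; R < S → go left. Place as left child of S.
Insert Y: Y > M → go right; Y > X → go right. Place as right child of X.
Insert E: E < M → go left; E < G → go left. Place as left child of G.
Insert B: B < M → go left; B < G → go left; B < E → go left. Place as left child of E.
Insert O: O > M → go right; O < X → go left; O < S → go left; O < R → go left. Place as left child of R.
Insert I: I < M → go left; I > G → go right; I < K → go left; I < J → go left. Place as left child of J.
Insert Z: Z > M → go right; Z > X → go right; Z > Y → go right. Place as right child of Y.
Insert H: H < M → go left; H > G → go right; H < K → go left; H < J → go left; H < I → go left. Place as left child of I.

Path to B: M → G → E → B, which is 3 edges.

3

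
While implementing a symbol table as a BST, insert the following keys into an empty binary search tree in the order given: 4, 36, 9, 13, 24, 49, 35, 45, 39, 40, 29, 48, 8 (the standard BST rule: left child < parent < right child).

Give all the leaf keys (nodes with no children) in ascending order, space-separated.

Resulting structure (node: left, right):
  4: L=–, R=36
  36: L=9, R=49
  9: L=8, R=13
  13: L=–, R=24
  24: L=–, R=35
  49: L=45, R=–
  35: L=29, R=–
  45: L=39, R=48
  39: L=–, R=40
  40: L=–, R=–
  29: L=–, R=–
  48: L=–, R=–
  8: L=–, R=–

8 29 40 48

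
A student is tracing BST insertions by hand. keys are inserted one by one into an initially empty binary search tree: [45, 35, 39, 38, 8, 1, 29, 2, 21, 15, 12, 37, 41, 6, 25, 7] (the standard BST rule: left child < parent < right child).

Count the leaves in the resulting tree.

5

45: root
35: left child of 45 (depth 1)
39: right child of 35 (depth 2)
38: left child of 39 (depth 3)
8: left child of 35 (depth 2)
1: left child of 8 (depth 3)
29: right child of 8 (depth 3)
2: right child of 1 (depth 4)
21: left child of 29 (depth 4)
15: left child of 21 (depth 5)
12: left child of 15 (depth 6)
37: left child of 38 (depth 4)
41: right child of 39 (depth 3)
6: right child of 2 (depth 5)
25: right child of 21 (depth 5)
7: right child of 6 (depth 6)

Leaves: 7, 12, 25, 37, 41 — 5 in total.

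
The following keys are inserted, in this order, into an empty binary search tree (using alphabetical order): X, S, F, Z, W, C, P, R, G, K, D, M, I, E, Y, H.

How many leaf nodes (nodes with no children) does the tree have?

6

Insert X: tree is empty, so X becomes the root.
Insert S: S < X → go left. Place as left child of X.
Insert F: F < X → go left; F < S → go left. Place as left child of S.
Insert Z: Z > X → go right. Place as right child of X.
Insert W: W < X → go left; W > S → go right. Place as right child of S.
Insert C: C < X → go left; C < S → go left; C < F → go left. Place as left child of F.
Insert P: P < X → go left; P < S → go left; P > F → go right. Place as right child of F.
Insert R: R < X → go left; R < S → go left; R > F → go right; R > P → go right. Place as right child of P.
Insert G: G < X → go left; G < S → go left; G > F → go right; G < P → go left. Place as left child of P.
Insert K: K < X → go left; K < S → go left; K > F → go right; K < P → go left; K > G → go right. Place as right child of G.
Insert D: D < X → go left; D < S → go left; D < F → go left; D > C → go right. Place as right child of C.
Insert M: M < X → go left; M < S → go left; M > F → go right; M < P → go left; M > G → go right; M > K → go right. Place as right child of K.
Insert I: I < X → go left; I < S → go left; I > F → go right; I < P → go left; I > G → go right; I < K → go left. Place as left child of K.
Insert E: E < X → go left; E < S → go left; E < F → go left; E > C → go right; E > D → go right. Place as right child of D.
Insert Y: Y > X → go right; Y < Z → go left. Place as left child of Z.
Insert H: H < X → go left; H < S → go left; H > F → go right; H < P → go left; H > G → go right; H < K → go left; H < I → go left. Place as left child of I.

Leaves: E, H, M, R, W, Y — 6 in total.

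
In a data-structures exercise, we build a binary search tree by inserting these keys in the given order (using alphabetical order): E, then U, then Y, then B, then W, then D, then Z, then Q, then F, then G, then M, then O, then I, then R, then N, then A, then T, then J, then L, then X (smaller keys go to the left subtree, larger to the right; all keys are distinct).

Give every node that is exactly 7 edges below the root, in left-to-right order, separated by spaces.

Resulting structure (node: left, right):
  E: L=B, R=U
  U: L=Q, R=Y
  Y: L=W, R=Z
  B: L=A, R=D
  W: L=–, R=X
  D: L=–, R=–
  Z: L=–, R=–
  Q: L=F, R=R
  F: L=–, R=G
  G: L=–, R=M
  M: L=I, R=O
  O: L=N, R=–
  I: L=–, R=J
  R: L=–, R=T
  N: L=–, R=–
  A: L=–, R=–
  T: L=–, R=–
  J: L=–, R=L
  L: L=–, R=–
  X: L=–, R=–

J N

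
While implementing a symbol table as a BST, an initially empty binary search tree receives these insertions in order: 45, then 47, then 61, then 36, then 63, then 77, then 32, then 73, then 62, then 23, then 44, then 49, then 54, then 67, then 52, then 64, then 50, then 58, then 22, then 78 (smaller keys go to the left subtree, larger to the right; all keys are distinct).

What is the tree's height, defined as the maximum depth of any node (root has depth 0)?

7

Resulting structure (node: left, right):
  45: L=36, R=47
  47: L=–, R=61
  61: L=49, R=63
  36: L=32, R=44
  63: L=62, R=77
  77: L=73, R=78
  32: L=23, R=–
  73: L=67, R=–
  62: L=–, R=–
  23: L=22, R=–
  44: L=–, R=–
  49: L=–, R=54
  54: L=52, R=58
  67: L=64, R=–
  52: L=50, R=–
  64: L=–, R=–
  50: L=–, R=–
  58: L=–, R=–
  22: L=–, R=–
  78: L=–, R=–

The deepest node is 64 at depth 7.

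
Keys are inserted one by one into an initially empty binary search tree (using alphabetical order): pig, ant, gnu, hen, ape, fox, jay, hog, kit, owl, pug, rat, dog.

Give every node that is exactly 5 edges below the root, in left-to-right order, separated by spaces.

dog hog kit

pig: root
ant: left child of pig (depth 1)
gnu: right child of ant (depth 2)
hen: right child of gnu (depth 3)
ape: left child of gnu (depth 3)
fox: right child of ape (depth 4)
jay: right child of hen (depth 4)
hog: left child of jay (depth 5)
kit: right child of jay (depth 5)
owl: right child of kit (depth 6)
pug: right child of pig (depth 1)
rat: right child of pug (depth 2)
dog: left child of fox (depth 5)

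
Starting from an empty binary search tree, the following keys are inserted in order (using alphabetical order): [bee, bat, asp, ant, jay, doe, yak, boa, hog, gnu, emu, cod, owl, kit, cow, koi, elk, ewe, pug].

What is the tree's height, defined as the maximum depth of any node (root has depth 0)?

6

bee: root
bat: left child of bee (depth 1)
asp: left child of bat (depth 2)
ant: left child of asp (depth 3)
jay: right child of bee (depth 1)
doe: left child of jay (depth 2)
yak: right child of jay (depth 2)
boa: left child of doe (depth 3)
hog: right child of doe (depth 3)
gnu: left child of hog (depth 4)
emu: left child of gnu (depth 5)
cod: right child of boa (depth 4)
owl: left child of yak (depth 3)
kit: left child of owl (depth 4)
cow: right child of cod (depth 5)
koi: right child of kit (depth 5)
elk: left child of emu (depth 6)
ewe: right child of emu (depth 6)
pug: right child of owl (depth 4)

The deepest node is elk at depth 6.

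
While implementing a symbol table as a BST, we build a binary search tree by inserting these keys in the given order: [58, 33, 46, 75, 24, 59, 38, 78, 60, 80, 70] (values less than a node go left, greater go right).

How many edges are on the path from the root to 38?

Insert 58: tree is empty, so 58 becomes the root.
Insert 33: 33 < 58 → go left. Place as left child of 58.
Insert 46: 46 < 58 → go left; 46 > 33 → go right. Place as right child of 33.
Insert 75: 75 > 58 → go right. Place as right child of 58.
Insert 24: 24 < 58 → go left; 24 < 33 → go left. Place as left child of 33.
Insert 59: 59 > 58 → go right; 59 < 75 → go left. Place as left child of 75.
Insert 38: 38 < 58 → go left; 38 > 33 → go right; 38 < 46 → go left. Place as left child of 46.
Insert 78: 78 > 58 → go right; 78 > 75 → go right. Place as right child of 75.
Insert 60: 60 > 58 → go right; 60 < 75 → go left; 60 > 59 → go right. Place as right child of 59.
Insert 80: 80 > 58 → go right; 80 > 75 → go right; 80 > 78 → go right. Place as right child of 78.
Insert 70: 70 > 58 → go right; 70 < 75 → go left; 70 > 59 → go right; 70 > 60 → go right. Place as right child of 60.

Path to 38: 58 → 33 → 46 → 38, which is 3 edges.

3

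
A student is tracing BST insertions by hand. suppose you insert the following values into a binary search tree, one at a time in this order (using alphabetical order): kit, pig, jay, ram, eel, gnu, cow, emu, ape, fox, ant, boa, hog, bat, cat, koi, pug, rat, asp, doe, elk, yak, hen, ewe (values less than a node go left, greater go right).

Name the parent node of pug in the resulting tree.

Insert kit: tree is empty, so kit becomes the root.
Insert pig: pig > kit → go right. Place as right child of kit.
Insert jay: jay < kit → go left. Place as left child of kit.
Insert ram: ram > kit → go right; ram > pig → go right. Place as right child of pig.
Insert eel: eel < kit → go left; eel < jay → go left. Place as left child of jay.
Insert gnu: gnu < kit → go left; gnu < jay → go left; gnu > eel → go right. Place as right child of eel.
Insert cow: cow < kit → go left; cow < jay → go left; cow < eel → go left. Place as left child of eel.
Insert emu: emu < kit → go left; emu < jay → go left; emu > eel → go right; emu < gnu → go left. Place as left child of gnu.
Insert ape: ape < kit → go left; ape < jay → go left; ape < eel → go left; ape < cow → go left. Place as left child of cow.
Insert fox: fox < kit → go left; fox < jay → go left; fox > eel → go right; fox < gnu → go left; fox > emu → go right. Place as right child of emu.
Insert ant: ant < kit → go left; ant < jay → go left; ant < eel → go left; ant < cow → go left; ant < ape → go left. Place as left child of ape.
Insert boa: boa < kit → go left; boa < jay → go left; boa < eel → go left; boa < cow → go left; boa > ape → go right. Place as right child of ape.
Insert hog: hog < kit → go left; hog < jay → go left; hog > eel → go right; hog > gnu → go right. Place as right child of gnu.
Insert bat: bat < kit → go left; bat < jay → go left; bat < eel → go left; bat < cow → go left; bat > ape → go right; bat < boa → go left. Place as left child of boa.
Insert cat: cat < kit → go left; cat < jay → go left; cat < eel → go left; cat < cow → go left; cat > ape → go right; cat > boa → go right. Place as right child of boa.
Insert koi: koi > kit → go right; koi < pig → go left. Place as left child of pig.
Insert pug: pug > kit → go right; pug > pig → go right; pug < ram → go left. Place as left child of ram.
Insert rat: rat > kit → go right; rat > pig → go right; rat > ram → go right. Place as right child of ram.
Insert asp: asp < kit → go left; asp < jay → go left; asp < eel → go left; asp < cow → go left; asp > ape → go right; asp < boa → go left; asp < bat → go left. Place as left child of bat.
Insert doe: doe < kit → go left; doe < jay → go left; doe < eel → go left; doe > cow → go right. Place as right child of cow.
Insert elk: elk < kit → go left; elk < jay → go left; elk > eel → go right; elk < gnu → go left; elk < emu → go left. Place as left child of emu.
Insert yak: yak > kit → go right; yak > pig → go right; yak > ram → go right; yak > rat → go right. Place as right child of rat.
Insert hen: hen < kit → go left; hen < jay → go left; hen > eel → go right; hen > gnu → go right; hen < hog → go left. Place as left child of hog.
Insert ewe: ewe < kit → go left; ewe < jay → go left; ewe > eel → go right; ewe < gnu → go left; ewe > emu → go right; ewe < fox → go left. Place as left child of fox.

ram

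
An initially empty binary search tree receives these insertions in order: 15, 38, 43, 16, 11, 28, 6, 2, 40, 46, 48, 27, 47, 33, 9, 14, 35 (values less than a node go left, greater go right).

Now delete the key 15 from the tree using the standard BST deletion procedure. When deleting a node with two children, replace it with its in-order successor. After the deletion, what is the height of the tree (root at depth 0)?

5

Insert 15: tree is empty, so 15 becomes the root.
Insert 38: 38 > 15 → go right. Place as right child of 15.
Insert 43: 43 > 15 → go right; 43 > 38 → go right. Place as right child of 38.
Insert 16: 16 > 15 → go right; 16 < 38 → go left. Place as left child of 38.
Insert 11: 11 < 15 → go left. Place as left child of 15.
Insert 28: 28 > 15 → go right; 28 < 38 → go left; 28 > 16 → go right. Place as right child of 16.
Insert 6: 6 < 15 → go left; 6 < 11 → go left. Place as left child of 11.
Insert 2: 2 < 15 → go left; 2 < 11 → go left; 2 < 6 → go left. Place as left child of 6.
Insert 40: 40 > 15 → go right; 40 > 38 → go right; 40 < 43 → go left. Place as left child of 43.
Insert 46: 46 > 15 → go right; 46 > 38 → go right; 46 > 43 → go right. Place as right child of 43.
Insert 48: 48 > 15 → go right; 48 > 38 → go right; 48 > 43 → go right; 48 > 46 → go right. Place as right child of 46.
Insert 27: 27 > 15 → go right; 27 < 38 → go left; 27 > 16 → go right; 27 < 28 → go left. Place as left child of 28.
Insert 47: 47 > 15 → go right; 47 > 38 → go right; 47 > 43 → go right; 47 > 46 → go right; 47 < 48 → go left. Place as left child of 48.
Insert 33: 33 > 15 → go right; 33 < 38 → go left; 33 > 16 → go right; 33 > 28 → go right. Place as right child of 28.
Insert 9: 9 < 15 → go left; 9 < 11 → go left; 9 > 6 → go right. Place as right child of 6.
Insert 14: 14 < 15 → go left; 14 > 11 → go right. Place as right child of 11.
Insert 35: 35 > 15 → go right; 35 < 38 → go left; 35 > 16 → go right; 35 > 28 → go right; 35 > 33 → go right. Place as right child of 33.

Delete 15 (two children — replace with in-order successor).
After deletion, deepest node is 47 at depth 5.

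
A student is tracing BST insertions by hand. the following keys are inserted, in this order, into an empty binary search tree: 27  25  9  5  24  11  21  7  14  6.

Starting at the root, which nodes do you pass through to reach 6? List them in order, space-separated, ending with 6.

27: root
25: left child of 27 (depth 1)
9: left child of 25 (depth 2)
5: left child of 9 (depth 3)
24: right child of 9 (depth 3)
11: left child of 24 (depth 4)
21: right child of 11 (depth 5)
7: right child of 5 (depth 4)
14: left child of 21 (depth 6)
6: left child of 7 (depth 5)

27 25 9 5 7 6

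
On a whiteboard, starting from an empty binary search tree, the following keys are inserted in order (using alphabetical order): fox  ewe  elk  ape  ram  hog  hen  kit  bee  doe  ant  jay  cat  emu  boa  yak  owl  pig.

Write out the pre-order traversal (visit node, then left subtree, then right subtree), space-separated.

fox ewe elk ape ant bee doe cat boa emu ram hog hen kit jay owl pig yak

Insert fox: tree is empty, so fox becomes the root.
Insert ewe: ewe < fox → go left. Place as left child of fox.
Insert elk: elk < fox → go left; elk < ewe → go left. Place as left child of ewe.
Insert ape: ape < fox → go left; ape < ewe → go left; ape < elk → go left. Place as left child of elk.
Insert ram: ram > fox → go right. Place as right child of fox.
Insert hog: hog > fox → go right; hog < ram → go left. Place as left child of ram.
Insert hen: hen > fox → go right; hen < ram → go left; hen < hog → go left. Place as left child of hog.
Insert kit: kit > fox → go right; kit < ram → go left; kit > hog → go right. Place as right child of hog.
Insert bee: bee < fox → go left; bee < ewe → go left; bee < elk → go left; bee > ape → go right. Place as right child of ape.
Insert doe: doe < fox → go left; doe < ewe → go left; doe < elk → go left; doe > ape → go right; doe > bee → go right. Place as right child of bee.
Insert ant: ant < fox → go left; ant < ewe → go left; ant < elk → go left; ant < ape → go left. Place as left child of ape.
Insert jay: jay > fox → go right; jay < ram → go left; jay > hog → go right; jay < kit → go left. Place as left child of kit.
Insert cat: cat < fox → go left; cat < ewe → go left; cat < elk → go left; cat > ape → go right; cat > bee → go right; cat < doe → go left. Place as left child of doe.
Insert emu: emu < fox → go left; emu < ewe → go left; emu > elk → go right. Place as right child of elk.
Insert boa: boa < fox → go left; boa < ewe → go left; boa < elk → go left; boa > ape → go right; boa > bee → go right; boa < doe → go left; boa < cat → go left. Place as left child of cat.
Insert yak: yak > fox → go right; yak > ram → go right. Place as right child of ram.
Insert owl: owl > fox → go right; owl < ram → go left; owl > hog → go right; owl > kit → go right. Place as right child of kit.
Insert pig: pig > fox → go right; pig < ram → go left; pig > hog → go right; pig > kit → go right; pig > owl → go right. Place as right child of owl.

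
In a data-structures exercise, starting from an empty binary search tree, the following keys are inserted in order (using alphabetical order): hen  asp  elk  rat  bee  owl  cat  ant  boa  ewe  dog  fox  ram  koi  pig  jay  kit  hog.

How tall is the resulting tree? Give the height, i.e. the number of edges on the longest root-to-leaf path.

5

Insert hen: tree is empty, so hen becomes the root.
Insert asp: asp < hen → go left. Place as left child of hen.
Insert elk: elk < hen → go left; elk > asp → go right. Place as right child of asp.
Insert rat: rat > hen → go right. Place as right child of hen.
Insert bee: bee < hen → go left; bee > asp → go right; bee < elk → go left. Place as left child of elk.
Insert owl: owl > hen → go right; owl < rat → go left. Place as left child of rat.
Insert cat: cat < hen → go left; cat > asp → go right; cat < elk → go left; cat > bee → go right. Place as right child of bee.
Insert ant: ant < hen → go left; ant < asp → go left. Place as left child of asp.
Insert boa: boa < hen → go left; boa > asp → go right; boa < elk → go left; boa > bee → go right; boa < cat → go left. Place as left child of cat.
Insert ewe: ewe < hen → go left; ewe > asp → go right; ewe > elk → go right. Place as right child of elk.
Insert dog: dog < hen → go left; dog > asp → go right; dog < elk → go left; dog > bee → go right; dog > cat → go right. Place as right child of cat.
Insert fox: fox < hen → go left; fox > asp → go right; fox > elk → go right; fox > ewe → go right. Place as right child of ewe.
Insert ram: ram > hen → go right; ram < rat → go left; ram > owl → go right. Place as right child of owl.
Insert koi: koi > hen → go right; koi < rat → go left; koi < owl → go left. Place as left child of owl.
Insert pig: pig > hen → go right; pig < rat → go left; pig > owl → go right; pig < ram → go left. Place as left child of ram.
Insert jay: jay > hen → go right; jay < rat → go left; jay < owl → go left; jay < koi → go left. Place as left child of koi.
Insert kit: kit > hen → go right; kit < rat → go left; kit < owl → go left; kit < koi → go left; kit > jay → go right. Place as right child of jay.
Insert hog: hog > hen → go right; hog < rat → go left; hog < owl → go left; hog < koi → go left; hog < jay → go left. Place as left child of jay.

The deepest node is boa at depth 5.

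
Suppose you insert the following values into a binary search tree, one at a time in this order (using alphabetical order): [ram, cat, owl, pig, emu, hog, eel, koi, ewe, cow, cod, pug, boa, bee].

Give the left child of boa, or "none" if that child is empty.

ram: root
cat: left child of ram (depth 1)
owl: right child of cat (depth 2)
pig: right child of owl (depth 3)
emu: left child of owl (depth 3)
hog: right child of emu (depth 4)
eel: left child of emu (depth 4)
koi: right child of hog (depth 5)
ewe: left child of hog (depth 5)
cow: left child of eel (depth 5)
cod: left child of cow (depth 6)
pug: right child of pig (depth 4)
boa: left child of cat (depth 2)
bee: left child of boa (depth 3)

bee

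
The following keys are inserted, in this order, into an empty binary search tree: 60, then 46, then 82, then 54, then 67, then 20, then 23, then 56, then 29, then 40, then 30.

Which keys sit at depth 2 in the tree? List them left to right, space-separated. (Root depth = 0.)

Insert 60: tree is empty, so 60 becomes the root.
Insert 46: 46 < 60 → go left. Place as left child of 60.
Insert 82: 82 > 60 → go right. Place as right child of 60.
Insert 54: 54 < 60 → go left; 54 > 46 → go right. Place as right child of 46.
Insert 67: 67 > 60 → go right; 67 < 82 → go left. Place as left child of 82.
Insert 20: 20 < 60 → go left; 20 < 46 → go left. Place as left child of 46.
Insert 23: 23 < 60 → go left; 23 < 46 → go left; 23 > 20 → go right. Place as right child of 20.
Insert 56: 56 < 60 → go left; 56 > 46 → go right; 56 > 54 → go right. Place as right child of 54.
Insert 29: 29 < 60 → go left; 29 < 46 → go left; 29 > 20 → go right; 29 > 23 → go right. Place as right child of 23.
Insert 40: 40 < 60 → go left; 40 < 46 → go left; 40 > 20 → go right; 40 > 23 → go right; 40 > 29 → go right. Place as right child of 29.
Insert 30: 30 < 60 → go left; 30 < 46 → go left; 30 > 20 → go right; 30 > 23 → go right; 30 > 29 → go right; 30 < 40 → go left. Place as left child of 40.

20 54 67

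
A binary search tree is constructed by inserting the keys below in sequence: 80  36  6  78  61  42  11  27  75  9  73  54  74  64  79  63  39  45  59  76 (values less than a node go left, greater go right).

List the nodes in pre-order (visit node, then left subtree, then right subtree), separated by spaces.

80 36 6 11 9 27 78 61 42 39 54 45 59 75 73 64 63 74 76 79

Resulting structure (node: left, right):
  80: L=36, R=–
  36: L=6, R=78
  6: L=–, R=11
  78: L=61, R=79
  61: L=42, R=75
  42: L=39, R=54
  11: L=9, R=27
  27: L=–, R=–
  75: L=73, R=76
  9: L=–, R=–
  73: L=64, R=74
  54: L=45, R=59
  74: L=–, R=–
  64: L=63, R=–
  79: L=–, R=–
  63: L=–, R=–
  39: L=–, R=–
  45: L=–, R=–
  59: L=–, R=–
  76: L=–, R=–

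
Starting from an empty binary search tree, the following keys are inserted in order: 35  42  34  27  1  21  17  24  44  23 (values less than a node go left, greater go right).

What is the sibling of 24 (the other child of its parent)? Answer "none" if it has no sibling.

17

Resulting structure (node: left, right):
  35: L=34, R=42
  42: L=–, R=44
  34: L=27, R=–
  27: L=1, R=–
  1: L=–, R=21
  21: L=17, R=24
  17: L=–, R=–
  24: L=23, R=–
  44: L=–, R=–
  23: L=–, R=–

24's parent is 21; the other child of 21 is 17.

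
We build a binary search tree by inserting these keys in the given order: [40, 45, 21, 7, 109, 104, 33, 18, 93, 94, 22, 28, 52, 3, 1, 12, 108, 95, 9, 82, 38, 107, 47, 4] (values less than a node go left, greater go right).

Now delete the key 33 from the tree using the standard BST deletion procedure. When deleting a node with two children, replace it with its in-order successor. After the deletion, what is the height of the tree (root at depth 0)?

Insert 40: tree is empty, so 40 becomes the root.
Insert 45: 45 > 40 → go right. Place as right child of 40.
Insert 21: 21 < 40 → go left. Place as left child of 40.
Insert 7: 7 < 40 → go left; 7 < 21 → go left. Place as left child of 21.
Insert 109: 109 > 40 → go right; 109 > 45 → go right. Place as right child of 45.
Insert 104: 104 > 40 → go right; 104 > 45 → go right; 104 < 109 → go left. Place as left child of 109.
Insert 33: 33 < 40 → go left; 33 > 21 → go right. Place as right child of 21.
Insert 18: 18 < 40 → go left; 18 < 21 → go left; 18 > 7 → go right. Place as right child of 7.
Insert 93: 93 > 40 → go right; 93 > 45 → go right; 93 < 109 → go left; 93 < 104 → go left. Place as left child of 104.
Insert 94: 94 > 40 → go right; 94 > 45 → go right; 94 < 109 → go left; 94 < 104 → go left; 94 > 93 → go right. Place as right child of 93.
Insert 22: 22 < 40 → go left; 22 > 21 → go right; 22 < 33 → go left. Place as left child of 33.
Insert 28: 28 < 40 → go left; 28 > 21 → go right; 28 < 33 → go left; 28 > 22 → go right. Place as right child of 22.
Insert 52: 52 > 40 → go right; 52 > 45 → go right; 52 < 109 → go left; 52 < 104 → go left; 52 < 93 → go left. Place as left child of 93.
Insert 3: 3 < 40 → go left; 3 < 21 → go left; 3 < 7 → go left. Place as left child of 7.
Insert 1: 1 < 40 → go left; 1 < 21 → go left; 1 < 7 → go left; 1 < 3 → go left. Place as left child of 3.
Insert 12: 12 < 40 → go left; 12 < 21 → go left; 12 > 7 → go right; 12 < 18 → go left. Place as left child of 18.
Insert 108: 108 > 40 → go right; 108 > 45 → go right; 108 < 109 → go left; 108 > 104 → go right. Place as right child of 104.
Insert 95: 95 > 40 → go right; 95 > 45 → go right; 95 < 109 → go left; 95 < 104 → go left; 95 > 93 → go right; 95 > 94 → go right. Place as right child of 94.
Insert 9: 9 < 40 → go left; 9 < 21 → go left; 9 > 7 → go right; 9 < 18 → go left; 9 < 12 → go left. Place as left child of 12.
Insert 82: 82 > 40 → go right; 82 > 45 → go right; 82 < 109 → go left; 82 < 104 → go left; 82 < 93 → go left; 82 > 52 → go right. Place as right child of 52.
Insert 38: 38 < 40 → go left; 38 > 21 → go right; 38 > 33 → go right. Place as right child of 33.
Insert 107: 107 > 40 → go right; 107 > 45 → go right; 107 < 109 → go left; 107 > 104 → go right; 107 < 108 → go left. Place as left child of 108.
Insert 47: 47 > 40 → go right; 47 > 45 → go right; 47 < 109 → go left; 47 < 104 → go left; 47 < 93 → go left; 47 < 52 → go left. Place as left child of 52.
Insert 4: 4 < 40 → go left; 4 < 21 → go left; 4 < 7 → go left; 4 > 3 → go right. Place as right child of 3.

Delete 33 (two children — replace with in-order successor).
After deletion, deepest node is 95 at depth 6.

6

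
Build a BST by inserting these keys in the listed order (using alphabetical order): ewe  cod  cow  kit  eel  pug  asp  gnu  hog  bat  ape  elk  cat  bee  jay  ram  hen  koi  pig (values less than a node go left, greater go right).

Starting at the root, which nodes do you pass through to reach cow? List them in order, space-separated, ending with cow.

ewe: root
cod: left child of ewe (depth 1)
cow: right child of cod (depth 2)
kit: right child of ewe (depth 1)
eel: right child of cow (depth 3)
pug: right child of kit (depth 2)
asp: left child of cod (depth 2)
gnu: left child of kit (depth 2)
hog: right child of gnu (depth 3)
bat: right child of asp (depth 3)
ape: left child of asp (depth 3)
elk: right child of eel (depth 4)
cat: right child of bat (depth 4)
bee: left child of cat (depth 5)
jay: right child of hog (depth 4)
ram: right child of pug (depth 3)
hen: left child of hog (depth 4)
koi: left child of pug (depth 3)
pig: right child of koi (depth 4)

ewe cod cow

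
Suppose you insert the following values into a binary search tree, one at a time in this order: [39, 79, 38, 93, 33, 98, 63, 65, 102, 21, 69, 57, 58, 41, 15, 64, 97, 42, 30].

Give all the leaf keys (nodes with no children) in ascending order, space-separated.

15 30 42 58 64 69 97 102

39: root
79: right child of 39 (depth 1)
38: left child of 39 (depth 1)
93: right child of 79 (depth 2)
33: left child of 38 (depth 2)
98: right child of 93 (depth 3)
63: left child of 79 (depth 2)
65: right child of 63 (depth 3)
102: right child of 98 (depth 4)
21: left child of 33 (depth 3)
69: right child of 65 (depth 4)
57: left child of 63 (depth 3)
58: right child of 57 (depth 4)
41: left child of 57 (depth 4)
15: left child of 21 (depth 4)
64: left child of 65 (depth 4)
97: left child of 98 (depth 4)
42: right child of 41 (depth 5)
30: right child of 21 (depth 4)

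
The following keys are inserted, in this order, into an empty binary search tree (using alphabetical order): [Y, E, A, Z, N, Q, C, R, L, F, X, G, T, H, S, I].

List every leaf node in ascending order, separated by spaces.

C I S Z

Y: root
E: left child of Y (depth 1)
A: left child of E (depth 2)
Z: right child of Y (depth 1)
N: right child of E (depth 2)
Q: right child of N (depth 3)
C: right child of A (depth 3)
R: right child of Q (depth 4)
L: left child of N (depth 3)
F: left child of L (depth 4)
X: right child of R (depth 5)
G: right child of F (depth 5)
T: left child of X (depth 6)
H: right child of G (depth 6)
S: left child of T (depth 7)
I: right child of H (depth 7)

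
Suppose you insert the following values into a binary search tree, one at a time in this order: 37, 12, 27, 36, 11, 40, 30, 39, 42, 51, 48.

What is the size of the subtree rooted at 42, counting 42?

3

Insert 37: tree is empty, so 37 becomes the root.
Insert 12: 12 < 37 → go left. Place as left child of 37.
Insert 27: 27 < 37 → go left; 27 > 12 → go right. Place as right child of 12.
Insert 36: 36 < 37 → go left; 36 > 12 → go right; 36 > 27 → go right. Place as right child of 27.
Insert 11: 11 < 37 → go left; 11 < 12 → go left. Place as left child of 12.
Insert 40: 40 > 37 → go right. Place as right child of 37.
Insert 30: 30 < 37 → go left; 30 > 12 → go right; 30 > 27 → go right; 30 < 36 → go left. Place as left child of 36.
Insert 39: 39 > 37 → go right; 39 < 40 → go left. Place as left child of 40.
Insert 42: 42 > 37 → go right; 42 > 40 → go right. Place as right child of 40.
Insert 51: 51 > 37 → go right; 51 > 40 → go right; 51 > 42 → go right. Place as right child of 42.
Insert 48: 48 > 37 → go right; 48 > 40 → go right; 48 > 42 → go right; 48 < 51 → go left. Place as left child of 51.

Subtree rooted at 42 contains: 42, 51, 48 — 3 nodes.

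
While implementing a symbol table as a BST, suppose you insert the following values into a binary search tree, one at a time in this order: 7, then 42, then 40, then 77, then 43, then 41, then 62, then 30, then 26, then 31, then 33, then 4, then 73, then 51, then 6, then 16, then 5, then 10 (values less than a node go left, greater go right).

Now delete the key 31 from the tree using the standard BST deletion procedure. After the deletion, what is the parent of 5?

6

Insert 7: tree is empty, so 7 becomes the root.
Insert 42: 42 > 7 → go right. Place as right child of 7.
Insert 40: 40 > 7 → go right; 40 < 42 → go left. Place as left child of 42.
Insert 77: 77 > 7 → go right; 77 > 42 → go right. Place as right child of 42.
Insert 43: 43 > 7 → go right; 43 > 42 → go right; 43 < 77 → go left. Place as left child of 77.
Insert 41: 41 > 7 → go right; 41 < 42 → go left; 41 > 40 → go right. Place as right child of 40.
Insert 62: 62 > 7 → go right; 62 > 42 → go right; 62 < 77 → go left; 62 > 43 → go right. Place as right child of 43.
Insert 30: 30 > 7 → go right; 30 < 42 → go left; 30 < 40 → go left. Place as left child of 40.
Insert 26: 26 > 7 → go right; 26 < 42 → go left; 26 < 40 → go left; 26 < 30 → go left. Place as left child of 30.
Insert 31: 31 > 7 → go right; 31 < 42 → go left; 31 < 40 → go left; 31 > 30 → go right. Place as right child of 30.
Insert 33: 33 > 7 → go right; 33 < 42 → go left; 33 < 40 → go left; 33 > 30 → go right; 33 > 31 → go right. Place as right child of 31.
Insert 4: 4 < 7 → go left. Place as left child of 7.
Insert 73: 73 > 7 → go right; 73 > 42 → go right; 73 < 77 → go left; 73 > 43 → go right; 73 > 62 → go right. Place as right child of 62.
Insert 51: 51 > 7 → go right; 51 > 42 → go right; 51 < 77 → go left; 51 > 43 → go right; 51 < 62 → go left. Place as left child of 62.
Insert 6: 6 < 7 → go left; 6 > 4 → go right. Place as right child of 4.
Insert 16: 16 > 7 → go right; 16 < 42 → go left; 16 < 40 → go left; 16 < 30 → go left; 16 < 26 → go left. Place as left child of 26.
Insert 5: 5 < 7 → go left; 5 > 4 → go right; 5 < 6 → go left. Place as left child of 6.
Insert 10: 10 > 7 → go right; 10 < 42 → go left; 10 < 40 → go left; 10 < 30 → go left; 10 < 26 → go left; 10 < 16 → go left. Place as left child of 16.

Delete 31 (at most one child — splice it out).
After deletion, 5's parent is 6.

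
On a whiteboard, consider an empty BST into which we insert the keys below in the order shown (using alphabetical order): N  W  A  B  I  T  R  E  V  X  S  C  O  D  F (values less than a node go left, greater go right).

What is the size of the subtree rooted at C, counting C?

N: root
W: right child of N (depth 1)
A: left child of N (depth 1)
B: right child of A (depth 2)
I: right child of B (depth 3)
T: left child of W (depth 2)
R: left child of T (depth 3)
E: left child of I (depth 4)
V: right child of T (depth 3)
X: right child of W (depth 2)
S: right child of R (depth 4)
C: left child of E (depth 5)
O: left child of R (depth 4)
D: right child of C (depth 6)
F: right child of E (depth 5)

Subtree rooted at C contains: C, D — 2 nodes.

2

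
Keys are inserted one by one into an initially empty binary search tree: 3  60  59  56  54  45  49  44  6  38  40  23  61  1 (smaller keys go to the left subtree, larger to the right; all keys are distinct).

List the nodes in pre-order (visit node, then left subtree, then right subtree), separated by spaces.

Insert 3: tree is empty, so 3 becomes the root.
Insert 60: 60 > 3 → go right. Place as right child of 3.
Insert 59: 59 > 3 → go right; 59 < 60 → go left. Place as left child of 60.
Insert 56: 56 > 3 → go right; 56 < 60 → go left; 56 < 59 → go left. Place as left child of 59.
Insert 54: 54 > 3 → go right; 54 < 60 → go left; 54 < 59 → go left; 54 < 56 → go left. Place as left child of 56.
Insert 45: 45 > 3 → go right; 45 < 60 → go left; 45 < 59 → go left; 45 < 56 → go left; 45 < 54 → go left. Place as left child of 54.
Insert 49: 49 > 3 → go right; 49 < 60 → go left; 49 < 59 → go left; 49 < 56 → go left; 49 < 54 → go left; 49 > 45 → go right. Place as right child of 45.
Insert 44: 44 > 3 → go right; 44 < 60 → go left; 44 < 59 → go left; 44 < 56 → go left; 44 < 54 → go left; 44 < 45 → go left. Place as left child of 45.
Insert 6: 6 > 3 → go right; 6 < 60 → go left; 6 < 59 → go left; 6 < 56 → go left; 6 < 54 → go left; 6 < 45 → go left; 6 < 44 → go left. Place as left child of 44.
Insert 38: 38 > 3 → go right; 38 < 60 → go left; 38 < 59 → go left; 38 < 56 → go left; 38 < 54 → go left; 38 < 45 → go left; 38 < 44 → go left; 38 > 6 → go right. Place as right child of 6.
Insert 40: 40 > 3 → go right; 40 < 60 → go left; 40 < 59 → go left; 40 < 56 → go left; 40 < 54 → go left; 40 < 45 → go left; 40 < 44 → go left; 40 > 6 → go right; 40 > 38 → go right. Place as right child of 38.
Insert 23: 23 > 3 → go right; 23 < 60 → go left; 23 < 59 → go left; 23 < 56 → go left; 23 < 54 → go left; 23 < 45 → go left; 23 < 44 → go left; 23 > 6 → go right; 23 < 38 → go left. Place as left child of 38.
Insert 61: 61 > 3 → go right; 61 > 60 → go right. Place as right child of 60.
Insert 1: 1 < 3 → go left. Place as left child of 3.

3 1 60 59 56 54 45 44 6 38 23 40 49 61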